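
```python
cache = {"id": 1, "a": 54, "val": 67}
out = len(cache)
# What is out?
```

Trace:
`cache = {"id": 1, "a": 54, "val": 67}` → cache = {'id': 1, 'a': 54, 'val': 67}
`out = len(cache)` → out = 3
So out = 3

Answer: 3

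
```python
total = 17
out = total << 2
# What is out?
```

Trace:
`total = 17` → total = 17
`out = total << 2` → out = 68
So out = 68

Answer: 68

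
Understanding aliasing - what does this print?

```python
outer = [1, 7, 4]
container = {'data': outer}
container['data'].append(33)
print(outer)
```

Key concept: dict holds reference to list.
Step by step:
`outer = [1, 7, 4]` → outer = [1, 7, 4]
`container = {'data': outer}` → container = {'data': [1, 7, 4]}
`container['data'].append(33)` → outer = [1, 7, 4, 33]; container = {'data': [1, 7, 4, 33]}
`print(outer)` → prints [1, 7, 4, 33]

Answer: [1, 7, 4, 33]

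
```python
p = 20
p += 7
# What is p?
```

Trace:
`p = 20` → p = 20
`p += 7` → p = 27
So p = 27

Answer: 27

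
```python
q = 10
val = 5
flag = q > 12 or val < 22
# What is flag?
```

Trace:
`q = 10` → q = 10
`val = 5` → val = 5
`flag = q > 12 or val < 22` → flag = True
So flag = True

Answer: True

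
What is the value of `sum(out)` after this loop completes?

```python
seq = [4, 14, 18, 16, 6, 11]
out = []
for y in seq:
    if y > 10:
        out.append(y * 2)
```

Sum of doubled values > 10
`out` takes the values: [] → [28] → [28, 36] → [28, 36, 32] → [28, 36, 32, 22]
So `sum(out)` = 118

Answer: 118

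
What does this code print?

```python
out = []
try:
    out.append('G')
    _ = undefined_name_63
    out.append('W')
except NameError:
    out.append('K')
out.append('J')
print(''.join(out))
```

Execution trace: 'G' (try body) → 'K' (except NameError) → 'J' (after the try/except). Output: GKJ

Answer: GKJ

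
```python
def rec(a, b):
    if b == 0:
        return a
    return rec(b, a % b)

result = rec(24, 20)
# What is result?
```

rec(24, 20) -> rec(20, 4) -> rec(4, 0) -> 4

Answer: 4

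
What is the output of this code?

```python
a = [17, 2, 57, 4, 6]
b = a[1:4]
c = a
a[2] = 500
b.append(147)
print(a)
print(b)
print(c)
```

Key concept: slice vs alias.
Step by step:
`a = [17, 2, 57, 4, 6]` → a = [17, 2, 57, 4, 6]
`b = a[1:4]` → b = [2, 57, 4]
`c = a` → c = [17, 2, 57, 4, 6] (same object as a)
`a[2] = 500` → a = [17, 2, 500, 4, 6] (same object as c); c = [17, 2, 500, 4, 6] (same object as a)
`b.append(147)` → b = [2, 57, 4, 147]
`print(a)` → prints [17, 2, 500, 4, 6]
`print(b)` → prints [2, 57, 4, 147]
`print(c)` → prints [17, 2, 500, 4, 6]

Answer:
[17, 2, 500, 4, 6]
[2, 57, 4, 147]
[17, 2, 500, 4, 6]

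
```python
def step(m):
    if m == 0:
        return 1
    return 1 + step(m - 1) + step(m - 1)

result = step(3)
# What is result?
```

step(m) = 1 + 2·step(m-1), step(0)=1. Closed form: (1+1)·2^3 - 1 = 15.

Answer: 15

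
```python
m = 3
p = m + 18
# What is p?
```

Trace:
`m = 3` → m = 3
`p = m + 18` → p = 21
So p = 21

Answer: 21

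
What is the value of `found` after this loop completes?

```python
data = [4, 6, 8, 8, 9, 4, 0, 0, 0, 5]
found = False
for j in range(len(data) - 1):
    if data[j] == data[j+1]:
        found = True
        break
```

Check consecutive duplicates in [4, 6, 8, 8, 9, 4, 0, 0, 0, 5]
`found` takes the values: False → True

Answer: True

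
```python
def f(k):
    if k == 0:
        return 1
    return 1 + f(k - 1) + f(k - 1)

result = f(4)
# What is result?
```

f(k) = 1 + 2·f(k-1), f(0)=1. Closed form: (1+1)·2^4 - 1 = 31.

Answer: 31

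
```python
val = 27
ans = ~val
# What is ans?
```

Trace:
`val = 27` → val = 27
`ans = ~val` → ans = -28
So ans = -28

Answer: -28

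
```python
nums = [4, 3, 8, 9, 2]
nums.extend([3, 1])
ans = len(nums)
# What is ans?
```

Trace:
`nums = [4, 3, 8, 9, 2]` → nums = [4, 3, 8, 9, 2]
`nums.extend([3, 1])` → nums = [4, 3, 8, 9, 2, 3, 1]
`ans = len(nums)` → ans = 7
So ans = 7

Answer: 7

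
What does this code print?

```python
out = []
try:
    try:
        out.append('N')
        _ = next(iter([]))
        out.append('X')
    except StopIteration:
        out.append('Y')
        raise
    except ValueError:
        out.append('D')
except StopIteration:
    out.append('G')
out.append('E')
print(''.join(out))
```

Execution trace: 'N' (inner try body) → 'Y' (inner except StopIteration) → 'G' (outer except StopIteration) → 'E' (after the try/except). Output: NYGE

Answer: NYGE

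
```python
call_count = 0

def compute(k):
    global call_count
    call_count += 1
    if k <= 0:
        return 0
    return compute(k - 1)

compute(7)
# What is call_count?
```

Linear recursion stepping by 1: 8 calls from k=7 down to ≤0.

Answer: 8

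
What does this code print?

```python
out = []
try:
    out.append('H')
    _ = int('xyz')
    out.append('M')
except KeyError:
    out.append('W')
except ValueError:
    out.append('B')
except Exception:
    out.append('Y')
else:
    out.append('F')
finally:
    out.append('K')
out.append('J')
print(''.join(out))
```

Execution trace: 'H' (try body) → 'B' (except ValueError) → 'K' (finally) → 'J' (after the try/except). Output: HBKJ

Answer: HBKJ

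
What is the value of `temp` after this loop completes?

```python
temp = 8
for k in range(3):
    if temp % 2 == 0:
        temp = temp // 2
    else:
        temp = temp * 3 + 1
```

Collatz-style transformation from 8
`temp` takes the values: 8 → 4 → 2 → 1

Answer: 1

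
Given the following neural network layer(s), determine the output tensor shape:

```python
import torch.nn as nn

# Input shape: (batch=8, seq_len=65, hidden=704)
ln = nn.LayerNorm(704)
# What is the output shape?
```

Input: (8, 65, 704) -> Output: (8, 65, 704)

Answer: (8, 65, 704)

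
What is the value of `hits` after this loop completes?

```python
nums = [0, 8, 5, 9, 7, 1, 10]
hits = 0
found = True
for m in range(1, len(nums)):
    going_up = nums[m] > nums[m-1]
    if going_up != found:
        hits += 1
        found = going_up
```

Count direction changes in [0, 8, 5, 9, 7, 1, 10]
`hits` takes the values: 0 → 1 → 2 → 3 → 4

Answer: 4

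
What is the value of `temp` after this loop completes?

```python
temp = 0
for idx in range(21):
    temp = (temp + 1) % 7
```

Increment mod 7, 21 times = 0
`temp` takes the values: 0 → 1 → 2 → 3 → 4 → 5 → 6 → 0 → 1 → 2 → 3 → 4 → 5 → 6 → 0 → 1 → 2 → 3 → 4 → 5 → 6 → 0

Answer: 0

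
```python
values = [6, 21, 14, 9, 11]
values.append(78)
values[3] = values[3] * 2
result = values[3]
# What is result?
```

Trace:
`values = [6, 21, 14, 9, 11]` → values = [6, 21, 14, 9, 11]
`values.append(78)` → values = [6, 21, 14, 9, 11, 78]
`values[3] = values[3] * 2` → values = [6, 21, 14, 18, 11, 78]
`result = values[3]` → result = 18
So result = 18

Answer: 18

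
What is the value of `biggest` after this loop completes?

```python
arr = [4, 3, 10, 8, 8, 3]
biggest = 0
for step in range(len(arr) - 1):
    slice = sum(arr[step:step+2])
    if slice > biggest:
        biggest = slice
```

Max sum of 2-element window in [4, 3, 10, 8, 8, 3]
`biggest` takes the values: 0 → 7 → 13 → 18

Answer: 18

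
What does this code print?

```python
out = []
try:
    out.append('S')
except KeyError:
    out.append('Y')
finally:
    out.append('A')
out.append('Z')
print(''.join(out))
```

Execution trace: 'S' (try body, no exception) → 'A' (finally) → 'Z' (after the try/except). Output: SAZ

Answer: SAZ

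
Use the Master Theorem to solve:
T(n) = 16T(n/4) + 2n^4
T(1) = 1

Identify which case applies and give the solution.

a=16, b=4, f(n)=2n^4. log_4(16) = 2. Since c=4 > 2 and the regularity condition holds (16(n/4)^4 = (16/4^4)n^4 with 16/4^4 < 1), Case 3 applies: T(n) = Θ(f(n)) = O(n^4).

Answer: O(n^4) - Case 3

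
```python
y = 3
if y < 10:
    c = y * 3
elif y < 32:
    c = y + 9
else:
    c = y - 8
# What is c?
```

Trace:
`y = 3` → y = 3
`if y < 10: ...` → y < 10 is True → c = 9
So c = 9

Answer: 9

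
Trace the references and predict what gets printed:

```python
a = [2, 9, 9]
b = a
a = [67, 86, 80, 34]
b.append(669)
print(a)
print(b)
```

Key concept: rebinding vs mutation: a is rebound to a new list, b still points at the original.
Step by step:
`a = [2, 9, 9]` → a = [2, 9, 9]
`b = a` → b = [2, 9, 9] (same object as a)
`a = [67, 86, 80, 34]` → a = [67, 86, 80, 34]
`b.append(669)` → b = [2, 9, 9, 669]
`print(a)` → prints [67, 86, 80, 34]
`print(b)` → prints [2, 9, 9, 669]

Answer:
[67, 86, 80, 34]
[2, 9, 9, 669]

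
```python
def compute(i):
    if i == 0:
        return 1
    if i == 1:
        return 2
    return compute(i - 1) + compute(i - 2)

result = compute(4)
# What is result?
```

Build up from base cases: compute(0)=1, compute(1)=2, compute(2)=3, compute(3)=5, compute(4)=8

Answer: 8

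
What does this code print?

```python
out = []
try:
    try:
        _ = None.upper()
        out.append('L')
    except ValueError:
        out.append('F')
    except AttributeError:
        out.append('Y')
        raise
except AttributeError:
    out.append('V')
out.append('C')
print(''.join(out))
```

Execution trace: 'Y' (inner except AttributeError) → 'V' (outer except AttributeError) → 'C' (after the try/except). Output: YVC

Answer: YVC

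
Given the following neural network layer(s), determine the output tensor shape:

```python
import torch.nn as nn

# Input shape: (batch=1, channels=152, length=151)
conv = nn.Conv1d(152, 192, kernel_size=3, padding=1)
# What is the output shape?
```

Input: (1, 152, 151) -> Output: (1, 192, 151)

Answer: (1, 192, 151)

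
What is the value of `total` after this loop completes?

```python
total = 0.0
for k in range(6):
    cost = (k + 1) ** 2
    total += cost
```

Sum of squared losses 1² + 2² + ... + 6²
`total` takes the values: 0.0 → 1.0 → 5.0 → 14.0 → 30.0 → 55.0 → 91.0

Answer: 91.0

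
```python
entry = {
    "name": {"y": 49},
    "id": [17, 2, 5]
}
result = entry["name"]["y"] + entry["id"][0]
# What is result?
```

Trace:
`entry = { ...` → entry = {'name': {'y': 49}, 'id': [17, 2, 5]}
`result = entry["name"]["y"] + entry["id"][0]` → result = 66
So result = 66

Answer: 66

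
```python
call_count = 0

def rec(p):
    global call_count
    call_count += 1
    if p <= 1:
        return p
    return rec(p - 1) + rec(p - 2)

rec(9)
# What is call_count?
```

Calls(p) = 1 + Calls(p-1) + Calls(p-2); Calls(0)=Calls(1)=1. For p=9 this gives 109.

Answer: 109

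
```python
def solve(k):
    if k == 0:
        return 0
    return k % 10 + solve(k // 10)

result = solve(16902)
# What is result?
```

Sum of digits of 16902: 2 + 0 + 9 + 6 + 1 = 18

Answer: 18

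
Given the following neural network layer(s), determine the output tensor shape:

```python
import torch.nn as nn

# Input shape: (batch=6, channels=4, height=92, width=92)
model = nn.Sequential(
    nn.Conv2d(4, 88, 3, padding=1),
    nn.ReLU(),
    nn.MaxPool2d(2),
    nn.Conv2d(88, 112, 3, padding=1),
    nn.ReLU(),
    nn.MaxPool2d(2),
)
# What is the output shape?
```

Input: (6, 4, 92, 92) -> after first Conv2d: (6, 88, 92, 92) -> after first MaxPool2d: (6, 88, 46, 46) -> after second Conv2d: (6, 112, 46, 46) -> Output: (6, 112, 23, 23)

Answer: (6, 112, 23, 23)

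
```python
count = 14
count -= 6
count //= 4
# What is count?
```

Trace:
`count = 14` → count = 14
`count -= 6` → count = 8
`count //= 4` → count = 2
So count = 2

Answer: 2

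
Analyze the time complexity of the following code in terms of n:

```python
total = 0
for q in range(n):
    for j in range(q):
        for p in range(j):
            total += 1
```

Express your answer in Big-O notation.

Each loop level contributes: n × n × n. Multiplying the contributions gives O(n^3).

Answer: O(n^3)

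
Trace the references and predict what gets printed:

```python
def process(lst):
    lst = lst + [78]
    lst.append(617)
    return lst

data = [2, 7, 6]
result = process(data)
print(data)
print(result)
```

Key concept: rebinding parameter vs mutation.
Step by step:
`data = [2, 7, 6]` → data = [2, 7, 6]
`result = process(data)` → result = [2, 7, 6, 78, 617]
`print(data)` → prints [2, 7, 6]
`print(result)` → prints [2, 7, 6, 78, 617]

Answer:
[2, 7, 6]
[2, 7, 6, 78, 617]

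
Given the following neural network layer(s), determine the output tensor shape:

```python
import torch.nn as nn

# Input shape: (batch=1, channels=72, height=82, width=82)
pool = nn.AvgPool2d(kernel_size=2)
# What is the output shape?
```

Input: (1, 72, 82, 82) -> Output: (1, 72, 41, 41)

Answer: (1, 72, 41, 41)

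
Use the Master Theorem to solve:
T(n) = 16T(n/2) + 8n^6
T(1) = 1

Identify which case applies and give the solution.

a=16, b=2, f(n)=8n^6. log_2(16) = 4. Since c=6 > 4 and the regularity condition holds (16(n/2)^6 = (16/2^6)n^6 with 16/2^6 < 1), Case 3 applies: T(n) = Θ(f(n)) = O(n^6).

Answer: O(n^6) - Case 3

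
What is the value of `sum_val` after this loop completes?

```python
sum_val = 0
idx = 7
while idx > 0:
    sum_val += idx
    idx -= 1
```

Sum 7 down to 1
`sum_val` takes the values: 0 → 7 → 13 → 18 → 22 → 25 → 27 → 28

Answer: 28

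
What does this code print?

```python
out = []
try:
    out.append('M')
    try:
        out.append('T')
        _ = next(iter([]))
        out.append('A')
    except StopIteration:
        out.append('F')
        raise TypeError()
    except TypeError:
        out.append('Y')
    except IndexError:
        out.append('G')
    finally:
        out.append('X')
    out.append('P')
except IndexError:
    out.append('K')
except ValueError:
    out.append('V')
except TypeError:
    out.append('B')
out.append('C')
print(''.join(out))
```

Execution trace: 'M' (try body) → 'T' (inner try body) → 'F' (inner except StopIteration) → 'X' (inner finally) → 'B' (except TypeError) → 'C' (after the try/except). Output: MTFXBC

Answer: MTFXBC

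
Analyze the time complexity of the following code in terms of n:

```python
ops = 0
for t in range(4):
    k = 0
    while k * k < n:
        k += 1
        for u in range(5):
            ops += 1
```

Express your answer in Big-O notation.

Each loop level contributes: 1 × √n × 1. Multiplying the contributions gives O(√n).

Answer: O(√n)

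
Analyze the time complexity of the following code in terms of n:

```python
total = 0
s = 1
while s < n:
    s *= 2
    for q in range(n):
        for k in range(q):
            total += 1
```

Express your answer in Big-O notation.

Each loop level contributes: log n × n × n. Multiplying the contributions gives O(n^2 log n).

Answer: O(n^2 log n)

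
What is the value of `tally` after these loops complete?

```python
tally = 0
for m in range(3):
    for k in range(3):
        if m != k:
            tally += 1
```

3² - 3 (exclude diagonal)
`tally` takes the values: 0 → 1 → 2 → 3 → 4 → 5 → 6

Answer: 6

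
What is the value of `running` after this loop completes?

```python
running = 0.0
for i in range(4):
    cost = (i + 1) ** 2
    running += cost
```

Sum of squared losses 1² + 2² + ... + 4²
`running` takes the values: 0.0 → 1.0 → 5.0 → 14.0 → 30.0

Answer: 30.0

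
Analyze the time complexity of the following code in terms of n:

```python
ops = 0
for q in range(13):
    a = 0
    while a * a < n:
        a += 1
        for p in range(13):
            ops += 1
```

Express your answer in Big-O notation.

Each loop level contributes: 1 × √n × 1. Multiplying the contributions gives O(√n).

Answer: O(√n)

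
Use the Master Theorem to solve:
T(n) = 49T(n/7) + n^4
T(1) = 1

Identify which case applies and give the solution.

a=49, b=7, f(n)=n^4. log_7(49) = 2. Since c=4 > 2 and the regularity condition holds (49(n/7)^4 = (49/7^4)n^4 with 49/7^4 < 1), Case 3 applies: T(n) = Θ(f(n)) = O(n^4).

Answer: O(n^4) - Case 3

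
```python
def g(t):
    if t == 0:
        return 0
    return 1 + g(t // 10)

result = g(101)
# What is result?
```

Count of digits of 101: 3

Answer: 3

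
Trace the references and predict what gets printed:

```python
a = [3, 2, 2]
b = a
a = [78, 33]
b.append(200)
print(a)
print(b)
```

Key concept: rebinding vs mutation: a is rebound to a new list, b still points at the original.
Step by step:
`a = [3, 2, 2]` → a = [3, 2, 2]
`b = a` → b = [3, 2, 2] (same object as a)
`a = [78, 33]` → a = [78, 33]
`b.append(200)` → b = [3, 2, 2, 200]
`print(a)` → prints [78, 33]
`print(b)` → prints [3, 2, 2, 200]

Answer:
[78, 33]
[3, 2, 2, 200]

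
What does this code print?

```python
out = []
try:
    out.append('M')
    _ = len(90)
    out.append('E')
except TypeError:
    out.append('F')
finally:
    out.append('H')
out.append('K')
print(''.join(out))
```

Execution trace: 'M' (try body) → 'F' (except TypeError) → 'H' (finally) → 'K' (after the try/except). Output: MFHK

Answer: MFHK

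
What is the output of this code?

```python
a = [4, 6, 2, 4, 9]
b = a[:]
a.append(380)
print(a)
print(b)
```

Key concept: slice [:] creates copy.
Step by step:
`a = [4, 6, 2, 4, 9]` → a = [4, 6, 2, 4, 9]
`b = a[:]` → b = [4, 6, 2, 4, 9]
`a.append(380)` → a = [4, 6, 2, 4, 9, 380]
`print(a)` → prints [4, 6, 2, 4, 9, 380]
`print(b)` → prints [4, 6, 2, 4, 9]

Answer:
[4, 6, 2, 4, 9, 380]
[4, 6, 2, 4, 9]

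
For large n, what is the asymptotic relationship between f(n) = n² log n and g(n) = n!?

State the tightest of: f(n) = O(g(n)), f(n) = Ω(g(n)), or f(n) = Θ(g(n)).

n² log n vs n!: f(n) = O(g(n)) but not Ω(g(n)) — n! grows strictly faster than n² log n.

Answer: f(n) = O(g(n)) but not Ω(g(n)) — n! grows strictly faster than n² log n.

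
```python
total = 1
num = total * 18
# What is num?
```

Trace:
`total = 1` → total = 1
`num = total * 18` → num = 18
So num = 18

Answer: 18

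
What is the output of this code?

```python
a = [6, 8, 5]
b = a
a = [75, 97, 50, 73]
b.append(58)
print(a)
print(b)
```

Key concept: rebinding vs mutation: a is rebound to a new list, b still points at the original.
Step by step:
`a = [6, 8, 5]` → a = [6, 8, 5]
`b = a` → b = [6, 8, 5] (same object as a)
`a = [75, 97, 50, 73]` → a = [75, 97, 50, 73]
`b.append(58)` → b = [6, 8, 5, 58]
`print(a)` → prints [75, 97, 50, 73]
`print(b)` → prints [6, 8, 5, 58]

Answer:
[75, 97, 50, 73]
[6, 8, 5, 58]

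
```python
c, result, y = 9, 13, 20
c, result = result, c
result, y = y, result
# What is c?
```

Trace:
`c, result, y = 9, 13, 20` → c = 9; result = 13; y = 20
`c, result = result, c` → c = 13; result = 9
`result, y = y, result` → result = 20; y = 9
So c = 13

Answer: 13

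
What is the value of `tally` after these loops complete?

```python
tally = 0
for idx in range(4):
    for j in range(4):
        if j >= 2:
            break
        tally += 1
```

Inner breaks at 2, outer runs 4 times
`tally` takes the values: 0 → 1 → 2 → 3 → 4 → 5 → 6 → 7 → 8

Answer: 8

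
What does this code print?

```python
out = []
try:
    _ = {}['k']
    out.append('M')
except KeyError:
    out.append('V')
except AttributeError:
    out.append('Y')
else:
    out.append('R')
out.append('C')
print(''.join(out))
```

Execution trace: 'V' (except KeyError) → 'C' (after the try/except). Output: VC

Answer: VC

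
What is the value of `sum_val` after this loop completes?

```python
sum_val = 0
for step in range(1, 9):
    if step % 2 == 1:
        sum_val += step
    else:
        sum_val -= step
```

Add odd, subtract even
`sum_val` takes the values: 0 → 1 → -1 → 2 → -2 → 3 → -3 → 4 → -4

Answer: -4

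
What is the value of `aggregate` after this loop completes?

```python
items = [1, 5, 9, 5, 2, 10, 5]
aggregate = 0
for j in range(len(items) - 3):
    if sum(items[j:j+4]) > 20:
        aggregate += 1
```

Count windows with sum > 20
`aggregate` takes the values: 0 → 1 → 2 → 3

Answer: 3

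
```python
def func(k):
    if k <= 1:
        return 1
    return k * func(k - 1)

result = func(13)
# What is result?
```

func(13) = 13 * 12 * 11 * 10 * 9 * 8 * 7 * 6 * 5 * 4 * 3 * 2 * 1 = 6227020800

Answer: 6227020800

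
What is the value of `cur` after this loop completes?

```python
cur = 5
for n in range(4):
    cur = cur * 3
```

Multiply by 3, 4 times: 5 * 3^4 = 405
`cur` takes the values: 5 → 15 → 45 → 135 → 405

Answer: 405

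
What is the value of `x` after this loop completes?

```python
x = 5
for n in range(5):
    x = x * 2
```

Multiply by 2, 5 times: 5 * 2^5 = 160
`x` takes the values: 5 → 10 → 20 → 40 → 80 → 160

Answer: 160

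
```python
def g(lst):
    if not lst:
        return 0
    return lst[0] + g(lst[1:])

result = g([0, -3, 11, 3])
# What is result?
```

0 + (-3) + 11 + 3 + 0 = 11

Answer: 11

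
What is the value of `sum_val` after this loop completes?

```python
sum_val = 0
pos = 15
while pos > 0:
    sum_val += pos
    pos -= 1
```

Sum 15 down to 1
`sum_val` takes the values: 0 → 15 → 29 → 42 → 54 → 65 → 75 → 84 → 92 → 99 → 105 → 110 → 114 → 117 → 119 → 120

Answer: 120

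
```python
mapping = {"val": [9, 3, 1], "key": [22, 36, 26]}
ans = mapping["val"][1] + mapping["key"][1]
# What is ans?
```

Trace:
`mapping = {"val": [9, 3, 1], "key": [22, 36, 26]}` → mapping = {'val': [9, 3, 1], 'key': [22, 36, 26]}
`ans = mapping["val"][1] + mapping["key"][1]` → ans = 39
So ans = 39

Answer: 39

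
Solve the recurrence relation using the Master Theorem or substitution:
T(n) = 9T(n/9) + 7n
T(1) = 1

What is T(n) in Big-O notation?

By Master Theorem: a=9, b=9, f(n)=7n. Since log_9(9) = 1 and f(n) = Θ(n^1), Case 2 applies. T(n) = O(n log n).

Answer: O(n log n)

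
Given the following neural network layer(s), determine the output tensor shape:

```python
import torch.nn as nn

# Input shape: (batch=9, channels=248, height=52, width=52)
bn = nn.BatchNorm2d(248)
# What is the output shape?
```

Input: (9, 248, 52, 52) -> Output: (9, 248, 52, 52)

Answer: (9, 248, 52, 52)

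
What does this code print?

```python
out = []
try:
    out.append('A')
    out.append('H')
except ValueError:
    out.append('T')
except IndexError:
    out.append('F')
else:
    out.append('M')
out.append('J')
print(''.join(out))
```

Execution trace: 'A' (try body) → 'H' (try body, no exception) → 'M' (else) → 'J' (after the try/except). Output: AHMJ

Answer: AHMJ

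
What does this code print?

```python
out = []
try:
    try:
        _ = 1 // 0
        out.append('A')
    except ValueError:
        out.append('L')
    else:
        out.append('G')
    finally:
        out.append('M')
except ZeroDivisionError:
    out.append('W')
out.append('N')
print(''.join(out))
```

Execution trace: 'M' (finally) → 'W' (outer except ZeroDivisionError) → 'N' (after the try/except). Output: MWN

Answer: MWN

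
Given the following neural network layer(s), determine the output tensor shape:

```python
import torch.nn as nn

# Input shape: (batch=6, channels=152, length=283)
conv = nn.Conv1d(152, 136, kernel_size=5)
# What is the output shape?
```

Input: (6, 152, 283) -> Output: (6, 136, 279)

Answer: (6, 136, 279)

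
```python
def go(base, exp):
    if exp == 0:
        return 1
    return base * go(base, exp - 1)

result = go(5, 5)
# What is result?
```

go(5, 5) = 5 * 5 * 5 * 5 * 5 = 3125

Answer: 3125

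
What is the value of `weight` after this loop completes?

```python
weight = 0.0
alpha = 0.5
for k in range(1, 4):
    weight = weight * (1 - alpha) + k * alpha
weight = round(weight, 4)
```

Moving average with lr=0.5
`weight` takes the values: 0.0 → 0.5 → 1.25 → 2.125

Answer: 2.125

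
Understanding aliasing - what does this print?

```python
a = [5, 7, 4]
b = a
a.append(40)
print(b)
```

Key concept: basic list aliasing.
Step by step:
`a = [5, 7, 4]` → a = [5, 7, 4]
`b = a` → b = [5, 7, 4] (same object as a)
`a.append(40)` → a = [5, 7, 4, 40] (same object as b); b = [5, 7, 4, 40] (same object as a)
`print(b)` → prints [5, 7, 4, 40]

Answer: [5, 7, 4, 40]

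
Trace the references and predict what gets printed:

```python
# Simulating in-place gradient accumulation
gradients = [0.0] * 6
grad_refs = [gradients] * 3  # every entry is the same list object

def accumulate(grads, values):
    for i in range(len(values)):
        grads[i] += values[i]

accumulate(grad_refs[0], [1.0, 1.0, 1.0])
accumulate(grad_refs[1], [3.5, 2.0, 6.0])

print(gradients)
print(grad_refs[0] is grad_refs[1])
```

Key concept: gradient accumulation aliasing.
Step by step:
`gradients = [0.0] * 6` → gradients = [0.0, 0.0, 0.0, 0.0, 0.0, 0.0]
`grad_refs = [gradients] * 3` → grad_refs = [[0.0, 0.0, 0.0, 0.0, 0.0, 0.0], [0.0, 0.0, 0.0, 0.0, 0.0, 0.0], [0.0, 0.0, 0.0, 0.0, 0.0, 0.0]]
`accumulate(grad_refs[0], [1.0, 1.0, 1.0])` → gradients = [1.0, 1.0, 1.0, 0.0, 0.0, 0.0]; grad_refs = [[1.0, 1.0, 1.0, 0.0, 0.0, 0.0], [1.0, 1.0, 1.0, 0.0, 0.0, 0.0], [1.0, 1.0, 1.0, 0.0, 0.0, 0.0]]
`accumulate(grad_refs[1], [3.5, 2.0, 6.0])` → gradients = [4.5, 3.0, 7.0, 0.0, 0.0, 0.0]; grad_refs = [[4.5, 3.0, 7.0, 0.0, 0.0, 0.0], [4.5, 3.0, 7.0, 0.0, 0.0, 0.0], [4.5, 3.0, 7.0, 0.0, 0.0, 0.0]]
`print(gradients)` → prints [4.5, 3.0, 7.0, 0.0, 0.0, 0.0]
`print(grad_refs[0] is grad_refs[1])` → prints True

Answer:
[4.5, 3.0, 7.0, 0.0, 0.0, 0.0]
True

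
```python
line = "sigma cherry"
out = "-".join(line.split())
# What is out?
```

Trace:
`line = "sigma cherry"` → line = 'sigma cherry'
`out = "-".join(line.split())` → out = 'sigma-cherry'
So out = 'sigma-cherry'

Answer: 'sigma-cherry'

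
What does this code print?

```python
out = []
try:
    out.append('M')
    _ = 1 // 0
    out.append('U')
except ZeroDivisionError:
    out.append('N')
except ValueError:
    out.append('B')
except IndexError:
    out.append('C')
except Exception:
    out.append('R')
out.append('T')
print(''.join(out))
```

Execution trace: 'M' (try body) → 'N' (except ZeroDivisionError) → 'T' (after the try/except). Output: MNT

Answer: MNT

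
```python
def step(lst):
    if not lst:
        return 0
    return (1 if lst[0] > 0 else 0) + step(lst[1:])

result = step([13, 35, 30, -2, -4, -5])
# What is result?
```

Count of positive elements in [13, 35, 30, -2, -4, -5] = 3

Answer: 3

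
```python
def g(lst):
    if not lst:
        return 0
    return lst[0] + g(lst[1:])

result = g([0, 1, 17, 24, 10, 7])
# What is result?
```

0 + 1 + 17 + 24 + 10 + 7 + 0 = 59

Answer: 59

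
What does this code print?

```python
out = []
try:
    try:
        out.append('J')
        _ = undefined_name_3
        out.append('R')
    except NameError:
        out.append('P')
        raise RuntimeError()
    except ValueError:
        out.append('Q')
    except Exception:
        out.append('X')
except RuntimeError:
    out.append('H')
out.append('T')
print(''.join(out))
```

Execution trace: 'J' (try body) → 'P' (except NameError) → 'H' (outer except RuntimeError) → 'T' (after the try/except). Output: JPHT

Answer: JPHT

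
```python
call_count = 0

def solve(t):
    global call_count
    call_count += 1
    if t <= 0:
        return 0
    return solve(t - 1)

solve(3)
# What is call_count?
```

Linear recursion stepping by 1: 4 calls from t=3 down to ≤0.

Answer: 4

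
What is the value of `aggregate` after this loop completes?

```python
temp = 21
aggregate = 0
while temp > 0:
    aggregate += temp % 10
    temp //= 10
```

Sum digits of 21
`aggregate` takes the values: 0 → 1 → 3

Answer: 3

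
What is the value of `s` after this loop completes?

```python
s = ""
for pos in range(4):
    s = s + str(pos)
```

Concatenate digits 0 to 3
`s` takes the values: "" → "0" → "01" → "012" → "0123"

Answer: "0123"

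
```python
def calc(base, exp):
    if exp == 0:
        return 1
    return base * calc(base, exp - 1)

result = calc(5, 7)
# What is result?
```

calc(5, 7) = 5 * 5 * 5 * 5 * 5 * 5 * 5 = 78125

Answer: 78125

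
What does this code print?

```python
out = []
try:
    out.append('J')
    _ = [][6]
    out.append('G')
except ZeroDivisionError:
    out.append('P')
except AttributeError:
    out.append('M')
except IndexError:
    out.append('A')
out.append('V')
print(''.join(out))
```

Execution trace: 'J' (try body) → 'A' (except IndexError) → 'V' (after the try/except). Output: JAV

Answer: JAV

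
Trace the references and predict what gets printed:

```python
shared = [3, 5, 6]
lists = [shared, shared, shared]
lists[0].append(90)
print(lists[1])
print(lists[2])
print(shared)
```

Key concept: list of same reference.
Step by step:
`shared = [3, 5, 6]` → shared = [3, 5, 6]
`lists = [shared, shared, shared]` → lists = [[3, 5, 6], [3, 5, 6], [3, 5, 6]]
`lists[0].append(90)` → shared = [3, 5, 6, 90]; lists = [[3, 5, 6, 90], [3, 5, 6, 90], [3, 5, 6, 90]]
`print(lists[1])` → prints [3, 5, 6, 90]
`print(lists[2])` → prints [3, 5, 6, 90]
`print(shared)` → prints [3, 5, 6, 90]

Answer:
[3, 5, 6, 90]
[3, 5, 6, 90]
[3, 5, 6, 90]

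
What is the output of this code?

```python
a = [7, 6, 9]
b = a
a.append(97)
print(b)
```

Key concept: basic list aliasing.
Step by step:
`a = [7, 6, 9]` → a = [7, 6, 9]
`b = a` → b = [7, 6, 9] (same object as a)
`a.append(97)` → a = [7, 6, 9, 97] (same object as b); b = [7, 6, 9, 97] (same object as a)
`print(b)` → prints [7, 6, 9, 97]

Answer: [7, 6, 9, 97]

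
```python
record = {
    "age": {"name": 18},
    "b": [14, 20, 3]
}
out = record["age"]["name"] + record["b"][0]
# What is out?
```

Trace:
`record = { ...` → record = {'age': {'name': 18}, 'b': [14, 20, 3]}
`out = record["age"]["name"] + record["b"][0]` → out = 32
So out = 32

Answer: 32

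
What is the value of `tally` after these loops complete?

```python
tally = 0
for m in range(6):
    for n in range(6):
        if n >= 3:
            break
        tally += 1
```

Inner breaks at 3, outer runs 6 times
`tally` takes the values: 0 → 1 → 2 → 3 → 4 → 5 → 6 → 7 → 8 → 9 → 10 → 11 → 12 → 13 → 14 → 15 → 16 → 17 → 18

Answer: 18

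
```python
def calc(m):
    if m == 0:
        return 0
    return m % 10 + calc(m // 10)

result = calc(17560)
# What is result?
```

Sum of digits of 17560: 0 + 6 + 5 + 7 + 1 = 19

Answer: 19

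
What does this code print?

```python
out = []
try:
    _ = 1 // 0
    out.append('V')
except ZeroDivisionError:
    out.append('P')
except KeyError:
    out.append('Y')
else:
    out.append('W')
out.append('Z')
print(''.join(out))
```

Execution trace: 'P' (except ZeroDivisionError) → 'Z' (after the try/except). Output: PZ

Answer: PZ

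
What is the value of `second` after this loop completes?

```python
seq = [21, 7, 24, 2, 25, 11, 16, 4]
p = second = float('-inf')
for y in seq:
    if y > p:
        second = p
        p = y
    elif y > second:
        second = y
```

Second largest (with repeats) in [21, 7, 24, 2, 25, 11, 16, 4]
`second` takes the values: -inf → 7 → 21 → 24

Answer: 24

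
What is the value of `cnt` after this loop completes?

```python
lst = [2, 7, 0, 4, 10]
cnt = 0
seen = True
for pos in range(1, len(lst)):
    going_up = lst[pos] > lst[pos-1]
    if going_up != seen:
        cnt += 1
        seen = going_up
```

Count direction changes in [2, 7, 0, 4, 10]
`cnt` takes the values: 0 → 1 → 2

Answer: 2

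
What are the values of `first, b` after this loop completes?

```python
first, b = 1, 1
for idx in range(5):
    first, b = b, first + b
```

Fibonacci: after 5 iterations
`first, b` takes the values: (1, 1) → (1, 2) → (2, 3) → (3, 5) → (5, 8) → (8, 13)

Answer: 8, 13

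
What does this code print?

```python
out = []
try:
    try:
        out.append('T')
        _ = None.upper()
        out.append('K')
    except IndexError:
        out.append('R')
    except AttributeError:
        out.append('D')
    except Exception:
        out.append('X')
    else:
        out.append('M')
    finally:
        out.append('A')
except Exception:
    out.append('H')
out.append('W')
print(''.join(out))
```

Execution trace: 'T' (inner try body) → 'D' (inner except AttributeError) → 'A' (inner finally) → 'W' (after the try/except). Output: TDAW

Answer: TDAW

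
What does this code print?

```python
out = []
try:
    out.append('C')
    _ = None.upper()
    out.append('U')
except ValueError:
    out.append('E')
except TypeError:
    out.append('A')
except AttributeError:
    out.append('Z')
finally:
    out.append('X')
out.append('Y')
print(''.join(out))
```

Execution trace: 'C' (try body) → 'Z' (except AttributeError) → 'X' (finally) → 'Y' (after the try/except). Output: CZXY

Answer: CZXY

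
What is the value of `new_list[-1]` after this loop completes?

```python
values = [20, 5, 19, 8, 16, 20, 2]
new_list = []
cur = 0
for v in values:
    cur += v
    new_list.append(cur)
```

Cumulative sum ends at 90
`new_list` takes the values: [] → [20] → [20, 25] → [20, 25, 44] → [20, 25, 44, 52] → [20, 25, 44, 52, 68] → [20, 25, 44, 52, 68, 88] → [20, 25, 44, 52, 68, 88, 90]
So `new_list[-1]` = 90

Answer: 90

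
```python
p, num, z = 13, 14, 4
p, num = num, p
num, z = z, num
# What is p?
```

Trace:
`p, num, z = 13, 14, 4` → p = 13; num = 14; z = 4
`p, num = num, p` → p = 14; num = 13
`num, z = z, num` → num = 4; z = 13
So p = 14

Answer: 14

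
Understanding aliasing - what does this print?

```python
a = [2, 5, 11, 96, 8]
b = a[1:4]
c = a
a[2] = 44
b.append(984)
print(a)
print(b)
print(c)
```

Key concept: slice vs alias.
Step by step:
`a = [2, 5, 11, 96, 8]` → a = [2, 5, 11, 96, 8]
`b = a[1:4]` → b = [5, 11, 96]
`c = a` → c = [2, 5, 11, 96, 8] (same object as a)
`a[2] = 44` → a = [2, 5, 44, 96, 8] (same object as c); c = [2, 5, 44, 96, 8] (same object as a)
`b.append(984)` → b = [5, 11, 96, 984]
`print(a)` → prints [2, 5, 44, 96, 8]
`print(b)` → prints [5, 11, 96, 984]
`print(c)` → prints [2, 5, 44, 96, 8]

Answer:
[2, 5, 44, 96, 8]
[5, 11, 96, 984]
[2, 5, 44, 96, 8]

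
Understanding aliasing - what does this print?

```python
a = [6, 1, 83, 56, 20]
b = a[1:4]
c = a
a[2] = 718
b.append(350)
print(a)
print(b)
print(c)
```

Key concept: slice vs alias.
Step by step:
`a = [6, 1, 83, 56, 20]` → a = [6, 1, 83, 56, 20]
`b = a[1:4]` → b = [1, 83, 56]
`c = a` → c = [6, 1, 83, 56, 20] (same object as a)
`a[2] = 718` → a = [6, 1, 718, 56, 20] (same object as c); c = [6, 1, 718, 56, 20] (same object as a)
`b.append(350)` → b = [1, 83, 56, 350]
`print(a)` → prints [6, 1, 718, 56, 20]
`print(b)` → prints [1, 83, 56, 350]
`print(c)` → prints [6, 1, 718, 56, 20]

Answer:
[6, 1, 718, 56, 20]
[1, 83, 56, 350]
[6, 1, 718, 56, 20]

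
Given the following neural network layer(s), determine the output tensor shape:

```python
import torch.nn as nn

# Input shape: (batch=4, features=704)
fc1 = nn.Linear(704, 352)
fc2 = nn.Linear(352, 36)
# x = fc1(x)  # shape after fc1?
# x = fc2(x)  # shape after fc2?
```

Input: (4, 704) -> after fc1: (4, 352) -> Output: (4, 36)

Answer: (4, 36)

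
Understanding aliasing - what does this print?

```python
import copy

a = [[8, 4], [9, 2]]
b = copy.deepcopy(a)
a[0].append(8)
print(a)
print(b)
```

Key concept: deep copy is fully independent.
Step by step:
`a = [[8, 4], [9, 2]]` → a = [[8, 4], [9, 2]]
`b = copy.deepcopy(a)` → b = [[8, 4], [9, 2]]
`a[0].append(8)` → a = [[8, 4, 8], [9, 2]]
`print(a)` → prints [[8, 4, 8], [9, 2]]
`print(b)` → prints [[8, 4], [9, 2]]

Answer:
[[8, 4, 8], [9, 2]]
[[8, 4], [9, 2]]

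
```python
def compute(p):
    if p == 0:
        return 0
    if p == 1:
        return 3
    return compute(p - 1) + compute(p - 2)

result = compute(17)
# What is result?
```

Build up from base cases: compute(0)=0, compute(1)=3, compute(2)=3, compute(3)=6, compute(4)=9, compute(5)=15, compute(6)=24, ..., compute(17)=4791

Answer: 4791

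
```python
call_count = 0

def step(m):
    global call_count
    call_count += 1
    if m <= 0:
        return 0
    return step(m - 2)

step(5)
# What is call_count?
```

Linear recursion stepping by 2: 4 calls from m=5 down to ≤0.

Answer: 4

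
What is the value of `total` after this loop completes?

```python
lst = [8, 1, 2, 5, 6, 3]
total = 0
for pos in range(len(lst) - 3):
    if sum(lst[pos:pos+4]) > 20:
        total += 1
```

Count windows with sum > 20
`total` takes the values: 0

Answer: 0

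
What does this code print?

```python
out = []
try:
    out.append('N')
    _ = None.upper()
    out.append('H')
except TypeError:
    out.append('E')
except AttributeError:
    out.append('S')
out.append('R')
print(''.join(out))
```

Execution trace: 'N' (try body) → 'S' (except AttributeError) → 'R' (after the try/except). Output: NSR

Answer: NSR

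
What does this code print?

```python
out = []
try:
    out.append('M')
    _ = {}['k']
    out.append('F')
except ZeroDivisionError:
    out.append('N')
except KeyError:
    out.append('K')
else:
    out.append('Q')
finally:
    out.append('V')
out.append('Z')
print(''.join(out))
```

Execution trace: 'M' (try body) → 'K' (except KeyError) → 'V' (finally) → 'Z' (after the try/except). Output: MKVZ

Answer: MKVZ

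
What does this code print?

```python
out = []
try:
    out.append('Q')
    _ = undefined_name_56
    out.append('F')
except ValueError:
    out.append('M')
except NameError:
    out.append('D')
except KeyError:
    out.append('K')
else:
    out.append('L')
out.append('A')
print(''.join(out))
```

Execution trace: 'Q' (try body) → 'D' (except NameError) → 'A' (after the try/except). Output: QDA

Answer: QDA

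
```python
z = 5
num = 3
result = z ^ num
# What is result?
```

Trace:
`z = 5` → z = 5
`num = 3` → num = 3
`result = z ^ num` → result = 6
So result = 6

Answer: 6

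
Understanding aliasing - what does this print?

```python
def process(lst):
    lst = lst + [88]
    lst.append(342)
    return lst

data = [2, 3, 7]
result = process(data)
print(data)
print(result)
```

Key concept: rebinding parameter vs mutation.
Step by step:
`data = [2, 3, 7]` → data = [2, 3, 7]
`result = process(data)` → result = [2, 3, 7, 88, 342]
`print(data)` → prints [2, 3, 7]
`print(result)` → prints [2, 3, 7, 88, 342]

Answer:
[2, 3, 7]
[2, 3, 7, 88, 342]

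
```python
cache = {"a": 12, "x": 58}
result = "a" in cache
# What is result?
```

Trace:
`cache = {"a": 12, "x": 58}` → cache = {'a': 12, 'x': 58}
`result = "a" in cache` → result = True
So result = True

Answer: True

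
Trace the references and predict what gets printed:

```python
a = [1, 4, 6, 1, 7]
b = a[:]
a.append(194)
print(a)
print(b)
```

Key concept: slice [:] creates copy.
Step by step:
`a = [1, 4, 6, 1, 7]` → a = [1, 4, 6, 1, 7]
`b = a[:]` → b = [1, 4, 6, 1, 7]
`a.append(194)` → a = [1, 4, 6, 1, 7, 194]
`print(a)` → prints [1, 4, 6, 1, 7, 194]
`print(b)` → prints [1, 4, 6, 1, 7]

Answer:
[1, 4, 6, 1, 7, 194]
[1, 4, 6, 1, 7]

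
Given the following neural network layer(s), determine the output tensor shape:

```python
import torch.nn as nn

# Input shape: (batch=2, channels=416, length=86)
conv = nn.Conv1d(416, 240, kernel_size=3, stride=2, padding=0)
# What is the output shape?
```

Input: (2, 416, 86) -> Output: (2, 240, 42)

Answer: (2, 240, 42)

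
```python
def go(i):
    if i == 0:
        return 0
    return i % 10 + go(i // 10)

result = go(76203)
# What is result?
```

Sum of digits of 76203: 3 + 0 + 2 + 6 + 7 = 18

Answer: 18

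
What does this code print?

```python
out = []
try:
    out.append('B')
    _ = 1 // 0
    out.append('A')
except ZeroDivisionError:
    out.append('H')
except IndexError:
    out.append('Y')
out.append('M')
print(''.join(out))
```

Execution trace: 'B' (try body) → 'H' (except ZeroDivisionError) → 'M' (after the try/except). Output: BHM

Answer: BHM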